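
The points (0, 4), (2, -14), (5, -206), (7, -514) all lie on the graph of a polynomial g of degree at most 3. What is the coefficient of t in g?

3

Write g(t) = at^3 + bt^2 + ct + d. Substituting each data point gives a linear system:
  d = 4
  8a + 4b + 2c + d = -14
  125a + 25b + 5c + d = -206
  343a + 49b + 7c + d = -514
Solving the system yields a = -1, b = -4, c = 3, d = 4.
So g(t) = -t³ - 4t² + 3t + 4.
The coefficient of t is 3.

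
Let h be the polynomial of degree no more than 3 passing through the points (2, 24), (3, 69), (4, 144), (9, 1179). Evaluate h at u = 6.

Write h(u) = au^3 + bu^2 + cu + d. Substituting each data point gives a linear system:
  8a + 4b + 2c + d = 24
  27a + 9b + 3c + d = 69
  64a + 16b + 4c + d = 144
  729a + 81b + 9c + d = 1179
Solving the system yields a = 1, b = 6, c = -4, d = 0.
So h(u) = u^3 + 6u^2 - 4u.
Then h(6) = 408.

408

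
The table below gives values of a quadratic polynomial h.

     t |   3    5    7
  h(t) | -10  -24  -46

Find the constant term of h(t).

-4

Write h(t) = at^2 + bt + c. Substituting each data point gives a linear system:
  9a + 3b + c = -10
  25a + 5b + c = -24
  49a + 7b + c = -46
Solving the system yields a = -1, b = 1, c = -4.
So h(t) = -t^2 + t - 4.
The constant term is -4.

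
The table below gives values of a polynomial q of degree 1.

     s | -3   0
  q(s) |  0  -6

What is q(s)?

Write q(s) = as + b. Substituting each data point gives a linear system:
  -3a + b = 0
  b = -6
Solving the system yields a = -2, b = -6.
So q(s) = -2s - 6.
Check: q(0) = -6. ✓

q(s) = -2s - 6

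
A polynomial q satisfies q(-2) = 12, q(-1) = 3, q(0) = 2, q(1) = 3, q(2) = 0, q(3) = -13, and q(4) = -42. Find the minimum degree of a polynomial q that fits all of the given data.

Forward differences of the values at t = -2, -1, 0, 1, 2, 3, 4:
  q  : 12  3  2  3  0  -13  -42
  Δ  : -9  -1  1  -3  -13  -29
  Δ^2: 8  2  -4  -10  -16
  Δ^3: -6  -6  -6  -6
  Δ^4: 0  0  0
  Δ^5: 0  0
  Δ^6: 0
The third differences are constant (-6) and nonzero, while all higher differences vanish, so the minimal degree is 3.

3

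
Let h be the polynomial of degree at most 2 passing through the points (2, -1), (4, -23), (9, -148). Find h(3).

Write h(x) = ax^2 + bx + c. Substituting each data point gives a linear system:
  4a + 2b + c = -1
  16a + 4b + c = -23
  81a + 9b + c = -148
Solving the system yields a = -2, b = 1, c = 5.
So h(x) = -2x^2 + x + 5.
Then h(3) = -10.

-10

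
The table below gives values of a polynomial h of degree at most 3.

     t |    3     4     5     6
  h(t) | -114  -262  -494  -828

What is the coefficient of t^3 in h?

-3

Write h(t) = at^3 + bt^2 + ct + d. Substituting each data point gives a linear system:
  27a + 9b + 3c + d = -114
  64a + 16b + 4c + d = -262
  125a + 25b + 5c + d = -494
  216a + 36b + 6c + d = -828
Solving the system yields a = -3, b = -6, c = 5, d = 6.
So h(t) = -3t^3 - 6t^2 + 5t + 6.
The leading coefficient is -3.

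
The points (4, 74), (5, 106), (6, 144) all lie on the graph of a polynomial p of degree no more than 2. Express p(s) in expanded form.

Using the Lagrange interpolation formula with nodes 4, 5, 6:
  L_0(s) = (s - 5)(s - 6) / 2
  L_1(s) = (s - 4)(s - 6) / -1
  L_2(s) = (s - 4)(s - 5) / 2
Then p(s) = 74·L_0(s) + 106·L_1(s) + 144·L_2(s).
Expanding and collecting terms gives p(s) = 3s^2 + 5s + 6.
Check: p(6) = 144. ✓

p(s) = 3s^2 + 5s + 6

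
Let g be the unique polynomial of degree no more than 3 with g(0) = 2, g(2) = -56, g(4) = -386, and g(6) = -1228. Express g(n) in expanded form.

g(n) = -5n^3 - 4n^2 - n + 2

Using the Lagrange interpolation formula with nodes 0, 2, 4, 6:
  L_0(n) = (n - 2)(n - 4)(n - 6) / -48
  L_1(n) = n(n - 4)(n - 6) / 16
  L_2(n) = n(n - 2)(n - 6) / -16
  L_3(n) = n(n - 2)(n - 4) / 48
Then g(n) = 2·L_0(n) - 56·L_1(n) - 386·L_2(n) - 1228·L_3(n).
Expanding and collecting terms gives g(n) = -5n^3 - 4n^2 - n + 2.
Check: g(6) = -1228. ✓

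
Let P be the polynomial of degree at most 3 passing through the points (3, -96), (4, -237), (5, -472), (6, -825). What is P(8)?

-1981

Forward differences of the values at u = 3, 4, 5, 6:
  P  : -96  -237  -472  -825
  Δ  : -141  -235  -353
  Δ^2: -94  -118
  Δ^3: -24
The third differences are constant, confirming degree 3.
Interpolating (Newton forward form) and evaluating at u = 8 gives P(8) = -1981.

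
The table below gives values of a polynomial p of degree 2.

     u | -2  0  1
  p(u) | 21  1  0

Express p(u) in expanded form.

Write p(u) = au^2 + bu + c. Substituting each data point gives a linear system:
  4a - 2b + c = 21
  c = 1
  a + b + c = 0
Solving the system yields a = 3, b = -4, c = 1.
So p(u) = 3u^2 - 4u + 1.
Check: p(1) = 0. ✓

p(u) = 3u^2 - 4u + 1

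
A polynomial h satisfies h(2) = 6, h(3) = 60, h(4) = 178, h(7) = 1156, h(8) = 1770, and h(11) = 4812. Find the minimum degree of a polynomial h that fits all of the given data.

3

Divided differences on the nodes 2, 3, 4, 7, 8, 11:
  order 0: 6  60  178  1156  1770  4812
  order 1: 54  118  326  614  1014
  order 2: 32  52  72  100
  order 3: 4  4  4
  order 4: 0  0
  order 5: 0
The order-3 divided differences are all 4 (nonzero) and every higher order vanishes, so the data lies on a polynomial of degree exactly 3.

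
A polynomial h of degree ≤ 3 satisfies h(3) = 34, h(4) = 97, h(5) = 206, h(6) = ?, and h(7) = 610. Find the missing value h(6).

373

The 4 known points determine the degree-3 polynomial uniquely.
Write h(x) = ax^3 + bx^2 + cx + d. Substituting each data point gives a linear system:
  27a + 9b + 3c + d = 34
  64a + 16b + 4c + d = 97
  125a + 25b + 5c + d = 206
  343a + 49b + 7c + d = 610
Solving the system yields a = 2, b = -1, c = -4, d = 1.
So h(x) = 2x^3 - x^2 - 4x + 1.
Then h(6) = 373.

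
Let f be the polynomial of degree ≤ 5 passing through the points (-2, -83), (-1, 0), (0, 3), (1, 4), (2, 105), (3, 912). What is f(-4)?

-3561

Using the Lagrange interpolation formula with nodes -2, -1, 0, 1, 2, 3:
  L_0(x) = (x + 1)x(x - 1)(x - 2)(x - 3) / -120
  L_1(x) = (x + 2)x(x - 1)(x - 2)(x - 3) / 24
  L_2(x) = (x + 2)(x + 1)(x - 1)(x - 2)(x - 3) / -12
  L_3(x) = (x + 2)(x + 1)x(x - 2)(x - 3) / 12
  L_4(x) = (x + 2)(x + 1)x(x - 1)(x - 3) / -24
  L_5(x) = (x + 2)(x + 1)x(x - 1)(x - 2) / 120
Then f(x) = -83·L_0(x) + 0·L_1(x) + 3·L_2(x) + 4·L_3(x) + 105·L_4(x) + 912·L_5(x).
Expanding and collecting terms gives f(x) = 4x^5 + x^4 - 5x^3 - 2x^2 + 3x + 3.
Evaluating at x = -4: f(-4) = -3561.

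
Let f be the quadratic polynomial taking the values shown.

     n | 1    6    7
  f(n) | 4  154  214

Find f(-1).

Using the Lagrange interpolation formula with nodes 1, 6, 7:
  L_0(n) = (n - 6)(n - 7) / 30
  L_1(n) = (n - 1)(n - 7) / -5
  L_2(n) = (n - 1)(n - 6) / 6
Then f(n) = 4·L_0(n) + 154·L_1(n) + 214·L_2(n).
Expanding and collecting terms gives f(n) = 5n^2 - 5n + 4.
Evaluating at n = -1: f(-1) = 14.

14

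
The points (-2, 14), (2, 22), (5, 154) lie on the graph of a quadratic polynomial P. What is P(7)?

Write P(u) = au^2 + bu + c. Substituting each data point gives a linear system:
  4a - 2b + c = 14
  4a + 2b + c = 22
  25a + 5b + c = 154
Solving the system yields a = 6, b = 2, c = -6.
So P(u) = 6u^2 + 2u - 6.
Then P(7) = 302.

302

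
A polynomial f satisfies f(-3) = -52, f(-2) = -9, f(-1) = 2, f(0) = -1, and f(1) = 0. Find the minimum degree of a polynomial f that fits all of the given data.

Forward differences of the values at u = -3, -2, -1, 0, 1:
  f  : -52  -9  2  -1  0
  Δ  : 43  11  -3  1
  Δ^2: -32  -14  4
  Δ^3: 18  18
  Δ^4: 0
The third differences are constant (18) and nonzero, while all higher differences vanish, so the minimal degree is 3.

3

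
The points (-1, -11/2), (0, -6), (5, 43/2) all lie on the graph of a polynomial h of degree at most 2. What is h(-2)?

Write h(u) = au^2 + bu + c. Substituting each data point gives a linear system:
  a - b + c = -11/2
  c = -6
  25a + 5b + c = 43/2
Solving the system yields a = 1, b = 1/2, c = -6.
So h(u) = u² + (1/2)u - 6.
Then h(-2) = -3.

-3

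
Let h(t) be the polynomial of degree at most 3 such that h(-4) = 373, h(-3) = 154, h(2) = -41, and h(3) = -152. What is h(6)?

Using the Lagrange interpolation formula with nodes -4, -3, 2, 3:
  L_0(t) = (t + 3)(t - 2)(t - 3) / -42
  L_1(t) = (t + 4)(t - 2)(t - 3) / 30
  L_2(t) = (t + 4)(t + 3)(t - 3) / -30
  L_3(t) = (t + 4)(t + 3)(t - 2) / 42
Then h(t) = 373·L_0(t) + 154·L_1(t) - 41·L_2(t) - 152·L_3(t).
Expanding and collecting terms gives h(t) = -6t³ + 3t + 1.
Evaluating at t = 6: h(6) = -1277.

-1277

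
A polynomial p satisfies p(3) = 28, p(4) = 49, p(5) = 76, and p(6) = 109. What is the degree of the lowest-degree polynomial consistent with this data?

2

Forward differences of the values at u = 3, 4, 5, 6:
  p  : 28  49  76  109
  Δ  : 21  27  33
  Δ^2: 6  6
  Δ^3: 0
The second differences are constant (6) and nonzero, while all higher differences vanish, so the minimal degree is 2.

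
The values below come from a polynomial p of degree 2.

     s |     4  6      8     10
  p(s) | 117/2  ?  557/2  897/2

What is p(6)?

297/2

The 3 known points determine the degree-2 polynomial uniquely.
Write p(s) = as^2 + bs + c. Substituting each data point gives a linear system:
  16a + 4b + c = 117/2
  64a + 8b + c = 557/2
  100a + 10b + c = 897/2
Solving the system yields a = 5, b = -5, c = -3/2.
So p(s) = 5s^2 - 5s - 3/2.
Then p(6) = 297/2.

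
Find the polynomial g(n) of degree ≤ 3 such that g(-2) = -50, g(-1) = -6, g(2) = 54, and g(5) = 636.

Write g(n) = an^3 + bn^2 + cn + d. Substituting each data point gives a linear system:
  -8a + 4b - 2c + d = -50
  -a + b - c + d = -6
  8a + 4b + 2c + d = 54
  125a + 25b + 5c + d = 636
Solving the system yields a = 5, b = -1, c = 6, d = 6.
So g(n) = 5n³ - n² + 6n + 6.
Check: g(2) = 54. ✓

g(n) = 5n^3 - n^2 + 6n + 6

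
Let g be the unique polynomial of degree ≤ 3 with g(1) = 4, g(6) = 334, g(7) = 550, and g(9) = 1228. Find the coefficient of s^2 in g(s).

Write g(s) = as^3 + bs^2 + cs + d. Substituting each data point gives a linear system:
  a + b + c + d = 4
  216a + 36b + 6c + d = 334
  343a + 49b + 7c + d = 550
  729a + 81b + 9c + d = 1228
Solving the system yields a = 2, b = -3, c = 1, d = 4.
So g(s) = 2s^3 - 3s^2 + s + 4.
The coefficient of s^2 is -3.

-3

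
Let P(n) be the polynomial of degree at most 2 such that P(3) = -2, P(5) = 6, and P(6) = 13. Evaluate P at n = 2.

-3

Write P(n) = an^2 + bn + c. Substituting each data point gives a linear system:
  9a + 3b + c = -2
  25a + 5b + c = 6
  36a + 6b + c = 13
Solving the system yields a = 1, b = -4, c = 1.
So P(n) = n^2 - 4n + 1.
Then P(2) = -3.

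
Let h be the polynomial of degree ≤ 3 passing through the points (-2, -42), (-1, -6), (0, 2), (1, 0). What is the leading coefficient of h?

Write h(u) = au^3 + bu^2 + cu + d. Substituting each data point gives a linear system:
  -8a + 4b - 2c + d = -42
  -a + b - c + d = -6
  d = 2
  a + b + c + d = 0
Solving the system yields a = 3, b = -5, c = 0, d = 2.
So h(u) = 3u³ - 5u² + 2.
The leading coefficient is 3.

3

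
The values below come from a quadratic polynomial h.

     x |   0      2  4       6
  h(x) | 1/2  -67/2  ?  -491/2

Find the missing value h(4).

-231/2

The 3 known points determine the degree-2 polynomial uniquely.
Write h(x) = ax^2 + bx + c. Substituting each data point gives a linear system:
  c = 1/2
  4a + 2b + c = -67/2
  36a + 6b + c = -491/2
Solving the system yields a = -6, b = -5, c = 1/2.
So h(x) = -6x^2 - 5x + 1/2.
Then h(4) = -231/2.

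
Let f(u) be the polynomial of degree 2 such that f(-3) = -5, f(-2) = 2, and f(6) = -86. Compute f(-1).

5

Using the Lagrange interpolation formula with nodes -3, -2, 6:
  L_0(u) = (u + 2)(u - 6) / 9
  L_1(u) = (u + 3)(u - 6) / -8
  L_2(u) = (u + 3)(u + 2) / 72
Then f(u) = -5·L_0(u) + 2·L_1(u) - 86·L_2(u).
Expanding and collecting terms gives f(u) = -2u^2 - 3u + 4.
Evaluating at u = -1: f(-1) = 5.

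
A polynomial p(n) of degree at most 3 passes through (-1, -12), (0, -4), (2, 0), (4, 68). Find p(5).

156

Using the Lagrange interpolation formula with nodes -1, 0, 2, 4:
  L_0(n) = n(n - 2)(n - 4) / -15
  L_1(n) = (n + 1)(n - 2)(n - 4) / 8
  L_2(n) = (n + 1)n(n - 4) / -12
  L_3(n) = (n + 1)n(n - 2) / 40
Then p(n) = -12·L_0(n) - 4·L_1(n) + 0·L_2(n) + 68·L_3(n).
Expanding and collecting terms gives p(n) = 2n³ - 4n² + 2n - 4.
Evaluating at n = 5: p(5) = 156.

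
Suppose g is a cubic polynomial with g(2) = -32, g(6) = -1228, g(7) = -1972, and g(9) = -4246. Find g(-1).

4

Write g(u) = au^3 + bu^2 + cu + d. Substituting each data point gives a linear system:
  8a + 4b + 2c + d = -32
  216a + 36b + 6c + d = -1228
  343a + 49b + 7c + d = -1972
  729a + 81b + 9c + d = -4246
Solving the system yields a = -6, b = 1, c = 5, d = 2.
So g(u) = -6u^3 + u^2 + 5u + 2.
Then g(-1) = 4.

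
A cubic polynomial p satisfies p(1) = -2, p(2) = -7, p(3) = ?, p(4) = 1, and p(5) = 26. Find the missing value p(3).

The 4 known points determine the degree-3 polynomial uniquely.
Write p(n) = an^3 + bn^2 + cn + d. Substituting each data point gives a linear system:
  a + b + c + d = -2
  8a + 4b + 2c + d = -7
  64a + 16b + 4c + d = 1
  125a + 25b + 5c + d = 26
Solving the system yields a = 1, b = -4, c = 0, d = 1.
So p(n) = n³ - 4n² + 1.
Then p(3) = -8.

-8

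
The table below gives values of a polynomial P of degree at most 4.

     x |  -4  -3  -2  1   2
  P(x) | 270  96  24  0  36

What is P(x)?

Write P(x) = ax^4 + bx^3 + cx^2 + dx + e. Substituting each data point gives a linear system:
  256a - 64b + 16c - 4d + e = 270
  81a - 27b + 9c - 3d + e = 96
  16a - 8b + 4c - 2d + e = 24
  a + b + c + d + e = 0
  16a + 8b + 4c + 2d + e = 36
Solving the system yields a = 1, b = 1, c = 5, d = -1, e = -6.
So P(x) = x^4 + x^3 + 5x^2 - x - 6.
Check: P(1) = 0. ✓

P(x) = x^4 + x^3 + 5x^2 - x - 6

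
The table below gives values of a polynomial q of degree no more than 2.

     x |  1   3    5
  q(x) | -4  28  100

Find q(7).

Write q(x) = ax^2 + bx + c. Substituting each data point gives a linear system:
  a + b + c = -4
  9a + 3b + c = 28
  25a + 5b + c = 100
Solving the system yields a = 5, b = -4, c = -5.
So q(x) = 5x^2 - 4x - 5.
Then q(7) = 212.

212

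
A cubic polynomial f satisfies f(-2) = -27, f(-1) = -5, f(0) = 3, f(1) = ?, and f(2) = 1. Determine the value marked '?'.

3

The 4 known points determine the degree-3 polynomial uniquely.
Write f(n) = an^3 + bn^2 + cn + d. Substituting each data point gives a linear system:
  -8a + 4b - 2c + d = -27
  -a + b - c + d = -5
  d = 3
  8a + 4b + 2c + d = 1
Solving the system yields a = 1, b = -4, c = 3, d = 3.
So f(n) = n^3 - 4n^2 + 3n + 3.
Then f(1) = 3.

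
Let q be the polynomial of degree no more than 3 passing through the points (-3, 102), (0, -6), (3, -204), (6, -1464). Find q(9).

Write q(u) = au^3 + bu^2 + cu + d. Substituting each data point gives a linear system:
  -27a + 9b - 3c + d = 102
  d = -6
  27a + 9b + 3c + d = -204
  216a + 36b + 6c + d = -1464
Solving the system yields a = -6, b = -5, c = 3, d = -6.
So q(u) = -6u^3 - 5u^2 + 3u - 6.
Then q(9) = -4758.

-4758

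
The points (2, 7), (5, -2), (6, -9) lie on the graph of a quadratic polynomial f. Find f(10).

Write f(t) = at^2 + bt + c. Substituting each data point gives a linear system:
  4a + 2b + c = 7
  25a + 5b + c = -2
  36a + 6b + c = -9
Solving the system yields a = -1, b = 4, c = 3.
So f(t) = -t² + 4t + 3.
Then f(10) = -57.

-57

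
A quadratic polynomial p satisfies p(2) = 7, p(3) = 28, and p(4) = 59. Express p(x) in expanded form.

p(x) = 5x^2 - 4x - 5

Using the Lagrange interpolation formula with nodes 2, 3, 4:
  L_0(x) = (x - 3)(x - 4) / 2
  L_1(x) = (x - 2)(x - 4) / -1
  L_2(x) = (x - 2)(x - 3) / 2
Then p(x) = 7·L_0(x) + 28·L_1(x) + 59·L_2(x).
Expanding and collecting terms gives p(x) = 5x^2 - 4x - 5.
Check: p(4) = 59. ✓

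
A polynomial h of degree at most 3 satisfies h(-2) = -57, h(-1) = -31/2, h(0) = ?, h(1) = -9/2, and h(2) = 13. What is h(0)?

-6

On equispaced nodes a degree-3 polynomial has vanishing fourth forward difference, so
  h(-2) - 4·h(-1) + 6·h(0) - 4·h(1) + h(2) = 0.
Substituting the known values and solving for h(0):
  6·h(0) = -36
  h(0) = -6.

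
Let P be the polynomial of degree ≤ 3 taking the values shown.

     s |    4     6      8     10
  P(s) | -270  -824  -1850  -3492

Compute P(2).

-44

Using the Lagrange interpolation formula with nodes 4, 6, 8, 10:
  L_0(s) = (s - 6)(s - 8)(s - 10) / -48
  L_1(s) = (s - 4)(s - 8)(s - 10) / 16
  L_2(s) = (s - 4)(s - 6)(s - 10) / -16
  L_3(s) = (s - 4)(s - 6)(s - 8) / 48
Then P(s) = -270·L_0(s) - 824·L_1(s) - 1850·L_2(s) - 3492·L_3(s).
Expanding and collecting terms gives P(s) = -3s^3 - 5s^2 + s - 2.
Evaluating at s = 2: P(2) = -44.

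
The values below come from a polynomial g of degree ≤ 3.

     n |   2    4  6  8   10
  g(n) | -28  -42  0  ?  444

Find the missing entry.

146

On equispaced nodes a degree-3 polynomial has vanishing fourth forward difference, so
  g(2) - 4·g(4) + 6·g(6) - 4·g(8) + g(10) = 0.
Substituting the known values and solving for g(8):
  -4·g(8) = -584
  g(8) = 146.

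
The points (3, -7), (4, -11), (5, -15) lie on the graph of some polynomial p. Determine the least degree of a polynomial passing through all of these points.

1

Forward differences of the values at u = 3, 4, 5:
  p  : -7  -11  -15
  Δ  : -4  -4
  Δ^2: 0
The first differences are constant (-4) and nonzero, while all higher differences vanish, so the minimal degree is 1.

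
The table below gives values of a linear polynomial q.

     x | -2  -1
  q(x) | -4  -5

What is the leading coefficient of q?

-1

Write q(x) = ax + b. Substituting each data point gives a linear system:
  -2a + b = -4
  -a + b = -5
Solving the system yields a = -1, b = -6.
So q(x) = -x - 6.
The leading coefficient is -1.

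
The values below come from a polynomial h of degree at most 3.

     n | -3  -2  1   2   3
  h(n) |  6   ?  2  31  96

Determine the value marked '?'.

11

The 4 known points determine the degree-3 polynomial uniquely.
Write h(n) = an^3 + bn^2 + cn + d. Substituting each data point gives a linear system:
  -27a + 9b - 3c + d = 6
  a + b + c + d = 2
  8a + 4b + 2c + d = 31
  27a + 9b + 3c + d = 96
Solving the system yields a = 2, b = 6, c = -3, d = -3.
So h(n) = 2n^3 + 6n^2 - 3n - 3.
Then h(-2) = 11.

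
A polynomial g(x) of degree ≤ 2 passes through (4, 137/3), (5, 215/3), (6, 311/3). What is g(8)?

Write g(x) = ax^2 + bx + c. Substituting each data point gives a linear system:
  16a + 4b + c = 137/3
  25a + 5b + c = 215/3
  36a + 6b + c = 311/3
Solving the system yields a = 3, b = -1, c = 5/3.
So g(x) = 3x^2 - x + 5/3.
Then g(8) = 557/3.

557/3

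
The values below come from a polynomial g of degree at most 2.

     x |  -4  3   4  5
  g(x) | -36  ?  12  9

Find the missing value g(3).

The 3 known points determine the degree-2 polynomial uniquely.
Write g(x) = ax^2 + bx + c. Substituting each data point gives a linear system:
  16a - 4b + c = -36
  16a + 4b + c = 12
  25a + 5b + c = 9
Solving the system yields a = -1, b = 6, c = 4.
So g(x) = -x² + 6x + 4.
Then g(3) = 13.

13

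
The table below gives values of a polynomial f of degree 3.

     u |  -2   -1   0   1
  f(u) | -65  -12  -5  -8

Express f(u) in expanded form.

Using the Lagrange interpolation formula with nodes -2, -1, 0, 1:
  L_0(u) = (u + 1)u(u - 1) / -6
  L_1(u) = (u + 2)u(u - 1) / 2
  L_2(u) = (u + 2)(u + 1)(u - 1) / -2
  L_3(u) = (u + 2)(u + 1)u / 6
Then f(u) = -65·L_0(u) - 12·L_1(u) - 5·L_2(u) - 8·L_3(u).
Expanding and collecting terms gives f(u) = 6u^3 - 5u^2 - 4u - 5.
Check: f(-1) = -12. ✓

f(u) = 6u^3 - 5u^2 - 4u - 5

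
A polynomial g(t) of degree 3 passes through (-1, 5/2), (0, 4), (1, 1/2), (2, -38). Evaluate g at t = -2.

Forward differences of the values at t = -1, 0, 1, 2:
  g  : 5/2  4  1/2  -38
  Δ  : 3/2  -7/2  -77/2
  Δ^2: -5  -35
  Δ^3: -30
The third differences are constant, confirming degree 3.
Interpolating (Newton forward form) and evaluating at t = -2 gives g(-2) = 26.

26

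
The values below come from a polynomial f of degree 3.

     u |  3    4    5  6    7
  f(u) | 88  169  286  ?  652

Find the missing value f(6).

On equispaced nodes a degree-3 polynomial has vanishing fourth forward difference, so
  f(3) - 4·f(4) + 6·f(5) - 4·f(6) + f(7) = 0.
Substituting the known values and solving for f(6):
  -4·f(6) = -1780
  f(6) = 445.

445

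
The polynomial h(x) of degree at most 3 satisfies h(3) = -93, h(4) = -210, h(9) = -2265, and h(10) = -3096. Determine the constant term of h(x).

-6

Write h(x) = ax^3 + bx^2 + cx + d. Substituting each data point gives a linear system:
  27a + 9b + 3c + d = -93
  64a + 16b + 4c + d = -210
  729a + 81b + 9c + d = -2265
  1000a + 100b + 10c + d = -3096
Solving the system yields a = -3, b = -1, c = 1, d = -6.
So h(x) = -3x^3 - x^2 + x - 6.
The constant term is -6.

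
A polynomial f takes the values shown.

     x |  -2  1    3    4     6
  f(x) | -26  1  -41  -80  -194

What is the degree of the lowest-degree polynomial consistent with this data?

2

Divided differences on the nodes -2, 1, 3, 4, 6:
  order 0: -26  1  -41  -80  -194
  order 1: 9  -21  -39  -57
  order 2: -6  -6  -6
  order 3: 0  0
  order 4: 0
The order-2 divided differences are all -6 (nonzero) and every higher order vanishes, so the data lies on a polynomial of degree exactly 2.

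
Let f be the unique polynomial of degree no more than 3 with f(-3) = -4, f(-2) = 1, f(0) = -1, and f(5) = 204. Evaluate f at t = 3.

56

Write f(t) = at^3 + bt^2 + ct + d. Substituting each data point gives a linear system:
  -27a + 9b - 3c + d = -4
  -8a + 4b - 2c + d = 1
  d = -1
  125a + 25b + 5c + d = 204
Solving the system yields a = 1, b = 3, c = 1, d = -1.
So f(t) = t^3 + 3t^2 + t - 1.
Then f(3) = 56.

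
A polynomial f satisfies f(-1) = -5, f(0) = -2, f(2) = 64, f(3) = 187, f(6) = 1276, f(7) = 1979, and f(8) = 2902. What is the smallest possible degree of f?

Divided differences on the nodes -1, 0, 2, 3, 6, 7, 8:
  order 0: -5  -2  64  187  1276  1979  2902
  order 1: 3  33  123  363  703  923
  order 2: 10  30  60  85  110
  order 3: 5  5  5  5
  order 4: 0  0  0
  order 5: 0  0
  order 6: 0
The order-3 divided differences are all 5 (nonzero) and every higher order vanishes, so the data lies on a polynomial of degree exactly 3.

3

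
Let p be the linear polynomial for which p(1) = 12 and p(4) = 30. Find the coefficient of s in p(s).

Write p(s) = as + b. Substituting each data point gives a linear system:
  a + b = 12
  4a + b = 30
Solving the system yields a = 6, b = 6.
So p(s) = 6s + 6.
The leading coefficient is 6.

6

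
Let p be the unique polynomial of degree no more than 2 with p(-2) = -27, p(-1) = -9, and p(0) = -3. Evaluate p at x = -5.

Forward differences of the values at x = -2, -1, 0:
  p  : -27  -9  -3
  Δ  : 18  6
  Δ^2: -12
The second differences are constant, confirming degree 2.
Interpolating (Newton forward form) and evaluating at x = -5 gives p(-5) = -153.

-153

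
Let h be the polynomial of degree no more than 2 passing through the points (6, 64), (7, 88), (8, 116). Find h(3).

Write h(x) = ax^2 + bx + c. Substituting each data point gives a linear system:
  36a + 6b + c = 64
  49a + 7b + c = 88
  64a + 8b + c = 116
Solving the system yields a = 2, b = -2, c = 4.
So h(x) = 2x^2 - 2x + 4.
Then h(3) = 16.

16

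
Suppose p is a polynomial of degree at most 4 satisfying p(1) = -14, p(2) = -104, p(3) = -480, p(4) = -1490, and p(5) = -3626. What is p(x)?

Write p(x) = ax^4 + bx^3 + cx^2 + dx + e. Substituting each data point gives a linear system:
  a + b + c + d + e = -14
  16a + 8b + 4c + 2d + e = -104
  81a + 27b + 9c + 3d + e = -480
  256a + 64b + 16c + 4d + e = -1490
  625a + 125b + 25c + 5d + e = -3626
Solving the system yields a = -6, b = 2, c = -5, d = 1, e = -6.
So p(x) = -6x^4 + 2x^3 - 5x^2 + x - 6.
Check: p(1) = -14. ✓

p(x) = -6x^4 + 2x^3 - 5x^2 + x - 6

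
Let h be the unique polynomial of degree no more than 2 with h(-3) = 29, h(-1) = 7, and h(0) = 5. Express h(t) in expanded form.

Using the Lagrange interpolation formula with nodes -3, -1, 0:
  L_0(t) = (t + 1)t / 6
  L_1(t) = (t + 3)t / -2
  L_2(t) = (t + 3)(t + 1) / 3
Then h(t) = 29·L_0(t) + 7·L_1(t) + 5·L_2(t).
Expanding and collecting terms gives h(t) = 3t^2 + t + 5.
Check: h(-1) = 7. ✓

h(t) = 3t^2 + t + 5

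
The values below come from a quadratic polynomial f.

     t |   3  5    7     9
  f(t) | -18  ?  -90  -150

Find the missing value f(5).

-46

The 3 known points determine the degree-2 polynomial uniquely.
Write f(t) = at^2 + bt + c. Substituting each data point gives a linear system:
  9a + 3b + c = -18
  49a + 7b + c = -90
  81a + 9b + c = -150
Solving the system yields a = -2, b = 2, c = -6.
So f(t) = -2t^2 + 2t - 6.
Then f(5) = -46.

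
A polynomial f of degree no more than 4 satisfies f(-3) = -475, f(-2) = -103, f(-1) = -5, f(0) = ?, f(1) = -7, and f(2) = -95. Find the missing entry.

On equispaced nodes a degree-4 polynomial has vanishing fifth forward difference, so
  - f(-3) + 5·f(-2) - 10·f(-1) + 10·f(0) - 5·f(1) + f(2) = 0.
Substituting the known values and solving for f(0):
  10·f(0) = 50
  f(0) = 5.

5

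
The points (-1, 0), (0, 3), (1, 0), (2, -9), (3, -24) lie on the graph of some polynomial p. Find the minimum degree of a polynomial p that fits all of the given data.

Forward differences of the values at n = -1, 0, 1, 2, 3:
  p  : 0  3  0  -9  -24
  Δ  : 3  -3  -9  -15
  Δ^2: -6  -6  -6
  Δ^3: 0  0
  Δ^4: 0
The second differences are constant (-6) and nonzero, while all higher differences vanish, so the minimal degree is 2.

2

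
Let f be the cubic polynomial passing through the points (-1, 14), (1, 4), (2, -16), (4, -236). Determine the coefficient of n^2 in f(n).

Write f(n) = an^3 + bn^2 + cn + d. Substituting each data point gives a linear system:
  -a + b - c + d = 14
  a + b + c + d = 4
  8a + 4b + 2c + d = -16
  64a + 16b + 4c + d = -236
Solving the system yields a = -5, b = 5, c = 0, d = 4.
So f(n) = -5n^3 + 5n^2 + 4.
The coefficient of n^2 is 5.

5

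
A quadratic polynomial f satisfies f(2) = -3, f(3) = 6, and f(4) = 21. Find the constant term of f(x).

-3

Write f(x) = ax^2 + bx + c. Substituting each data point gives a linear system:
  4a + 2b + c = -3
  9a + 3b + c = 6
  16a + 4b + c = 21
Solving the system yields a = 3, b = -6, c = -3.
So f(x) = 3x^2 - 6x - 3.
The constant term is -3.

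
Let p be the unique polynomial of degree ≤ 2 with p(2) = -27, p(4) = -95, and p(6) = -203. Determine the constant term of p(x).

Write p(x) = ax^2 + bx + c. Substituting each data point gives a linear system:
  4a + 2b + c = -27
  16a + 4b + c = -95
  36a + 6b + c = -203
Solving the system yields a = -5, b = -4, c = 1.
So p(x) = -5x² - 4x + 1.
The constant term is 1.

1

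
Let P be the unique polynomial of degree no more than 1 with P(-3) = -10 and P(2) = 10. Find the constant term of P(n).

Write P(n) = an + b. Substituting each data point gives a linear system:
  -3a + b = -10
  2a + b = 10
Solving the system yields a = 4, b = 2.
So P(n) = 4n + 2.
The constant term is 2.

2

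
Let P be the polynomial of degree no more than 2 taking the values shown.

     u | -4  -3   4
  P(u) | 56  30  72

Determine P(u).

Write P(u) = au^2 + bu + c. Substituting each data point gives a linear system:
  16a - 4b + c = 56
  9a - 3b + c = 30
  16a + 4b + c = 72
Solving the system yields a = 4, b = 2, c = 0.
So P(u) = 4u² + 2u.
Check: P(4) = 72. ✓

P(u) = 4u^2 + 2u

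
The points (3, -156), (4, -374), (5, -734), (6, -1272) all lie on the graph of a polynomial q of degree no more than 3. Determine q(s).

Using the Lagrange interpolation formula with nodes 3, 4, 5, 6:
  L_0(s) = (s - 4)(s - 5)(s - 6) / -6
  L_1(s) = (s - 3)(s - 5)(s - 6) / 2
  L_2(s) = (s - 3)(s - 4)(s - 6) / -2
  L_3(s) = (s - 3)(s - 4)(s - 5) / 6
Then q(s) = -156·L_0(s) - 374·L_1(s) - 734·L_2(s) - 1272·L_3(s).
Expanding and collecting terms gives q(s) = -6s³ + s² - 3s + 6.
Check: q(4) = -374. ✓

q(s) = -6s^3 + s^2 - 3s + 6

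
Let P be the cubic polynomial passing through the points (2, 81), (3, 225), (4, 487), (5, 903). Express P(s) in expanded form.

P(s) = 6s^3 + 5s^2 + 5s + 3

Write P(s) = as^3 + bs^2 + cs + d. Substituting each data point gives a linear system:
  8a + 4b + 2c + d = 81
  27a + 9b + 3c + d = 225
  64a + 16b + 4c + d = 487
  125a + 25b + 5c + d = 903
Solving the system yields a = 6, b = 5, c = 5, d = 3.
So P(s) = 6s^3 + 5s^2 + 5s + 3.
Check: P(3) = 225. ✓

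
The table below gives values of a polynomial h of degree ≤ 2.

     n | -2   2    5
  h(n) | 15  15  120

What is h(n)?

Write h(n) = an^2 + bn + c. Substituting each data point gives a linear system:
  4a - 2b + c = 15
  4a + 2b + c = 15
  25a + 5b + c = 120
Solving the system yields a = 5, b = 0, c = -5.
So h(n) = 5n² - 5.
Check: h(2) = 15. ✓

h(n) = 5n^2 - 5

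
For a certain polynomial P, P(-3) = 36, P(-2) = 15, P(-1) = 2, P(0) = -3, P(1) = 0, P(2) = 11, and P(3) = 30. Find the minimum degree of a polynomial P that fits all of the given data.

2

Forward differences of the values at s = -3, -2, -1, 0, 1, 2, 3:
  P  : 36  15  2  -3  0  11  30
  Δ  : -21  -13  -5  3  11  19
  Δ^2: 8  8  8  8  8
  Δ^3: 0  0  0  0
  Δ^4: 0  0  0
  Δ^5: 0  0
  Δ^6: 0
The second differences are constant (8) and nonzero, while all higher differences vanish, so the minimal degree is 2.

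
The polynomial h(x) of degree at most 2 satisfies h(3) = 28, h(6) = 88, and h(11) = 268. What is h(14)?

Using the Lagrange interpolation formula with nodes 3, 6, 11:
  L_0(x) = (x - 6)(x - 11) / 24
  L_1(x) = (x - 3)(x - 11) / -15
  L_2(x) = (x - 3)(x - 6) / 40
Then h(x) = 28·L_0(x) + 88·L_1(x) + 268·L_2(x).
Expanding and collecting terms gives h(x) = 2x² + 2x + 4.
Evaluating at x = 14: h(14) = 424.

424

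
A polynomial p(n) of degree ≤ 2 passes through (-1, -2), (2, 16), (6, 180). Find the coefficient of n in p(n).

1

Write p(n) = an^2 + bn + c. Substituting each data point gives a linear system:
  a - b + c = -2
  4a + 2b + c = 16
  36a + 6b + c = 180
Solving the system yields a = 5, b = 1, c = -6.
So p(n) = 5n^2 + n - 6.
The coefficient of n is 1.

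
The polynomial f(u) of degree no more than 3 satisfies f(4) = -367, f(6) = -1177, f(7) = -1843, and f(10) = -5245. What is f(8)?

Using the Lagrange interpolation formula with nodes 4, 6, 7, 10:
  L_0(u) = (u - 6)(u - 7)(u - 10) / -36
  L_1(u) = (u - 4)(u - 7)(u - 10) / 8
  L_2(u) = (u - 4)(u - 6)(u - 10) / -9
  L_3(u) = (u - 4)(u - 6)(u - 7) / 72
Then f(u) = -367·L_0(u) - 1177·L_1(u) - 1843·L_2(u) - 5245·L_3(u).
Expanding and collecting terms gives f(u) = -5u^3 - 2u^2 - 5u + 5.
Evaluating at u = 8: f(8) = -2723.

-2723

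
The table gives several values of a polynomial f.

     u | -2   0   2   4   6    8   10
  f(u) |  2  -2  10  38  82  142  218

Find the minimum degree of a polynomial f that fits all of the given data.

2

Forward differences of the values at u = -2, 0, 2, 4, 6, 8, 10:
  f  : 2  -2  10  38  82  142  218
  Δ  : -4  12  28  44  60  76
  Δ^2: 16  16  16  16  16
  Δ^3: 0  0  0  0
  Δ^4: 0  0  0
  Δ^5: 0  0
  Δ^6: 0
The second differences are constant (16) and nonzero, while all higher differences vanish, so the minimal degree is 2.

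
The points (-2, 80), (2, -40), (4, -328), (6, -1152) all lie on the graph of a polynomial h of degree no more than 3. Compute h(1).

Using the Lagrange interpolation formula with nodes -2, 2, 4, 6:
  L_0(u) = (u - 2)(u - 4)(u - 6) / -192
  L_1(u) = (u + 2)(u - 4)(u - 6) / 32
  L_2(u) = (u + 2)(u - 2)(u - 6) / -24
  L_3(u) = (u + 2)(u - 2)(u - 4) / 64
Then h(u) = 80·L_0(u) - 40·L_1(u) - 328·L_2(u) - 1152·L_3(u).
Expanding and collecting terms gives h(u) = -6u^3 + 5u^2 - 6u.
Evaluating at u = 1: h(1) = -7.

-7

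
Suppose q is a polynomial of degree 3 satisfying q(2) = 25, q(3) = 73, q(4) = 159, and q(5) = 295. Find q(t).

q(t) = 2t^3 + t^2 + 5t - 5

Using the Lagrange interpolation formula with nodes 2, 3, 4, 5:
  L_0(t) = (t - 3)(t - 4)(t - 5) / -6
  L_1(t) = (t - 2)(t - 4)(t - 5) / 2
  L_2(t) = (t - 2)(t - 3)(t - 5) / -2
  L_3(t) = (t - 2)(t - 3)(t - 4) / 6
Then q(t) = 25·L_0(t) + 73·L_1(t) + 159·L_2(t) + 295·L_3(t).
Expanding and collecting terms gives q(t) = 2t^3 + t^2 + 5t - 5.
Check: q(2) = 25. ✓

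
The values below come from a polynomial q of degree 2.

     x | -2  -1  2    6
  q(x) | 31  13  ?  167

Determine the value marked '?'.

19

The 3 known points determine the degree-2 polynomial uniquely.
Write q(x) = ax^2 + bx + c. Substituting each data point gives a linear system:
  4a - 2b + c = 31
  a - b + c = 13
  36a + 6b + c = 167
Solving the system yields a = 5, b = -3, c = 5.
So q(x) = 5x^2 - 3x + 5.
Then q(2) = 19.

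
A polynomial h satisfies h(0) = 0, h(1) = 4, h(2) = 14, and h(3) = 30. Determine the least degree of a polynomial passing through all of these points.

2

Forward differences of the values at s = 0, 1, 2, 3:
  h  : 0  4  14  30
  Δ  : 4  10  16
  Δ^2: 6  6
  Δ^3: 0
The second differences are constant (6) and nonzero, while all higher differences vanish, so the minimal degree is 2.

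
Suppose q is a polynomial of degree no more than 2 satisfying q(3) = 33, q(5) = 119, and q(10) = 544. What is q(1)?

-5

Using the Lagrange interpolation formula with nodes 3, 5, 10:
  L_0(n) = (n - 5)(n - 10) / 14
  L_1(n) = (n - 3)(n - 10) / -10
  L_2(n) = (n - 3)(n - 5) / 35
Then q(n) = 33·L_0(n) + 119·L_1(n) + 544·L_2(n).
Expanding and collecting terms gives q(n) = 6n^2 - 5n - 6.
Evaluating at n = 1: q(1) = -5.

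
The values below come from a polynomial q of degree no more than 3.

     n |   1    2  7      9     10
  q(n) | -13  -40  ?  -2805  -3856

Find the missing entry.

The 4 known points determine the degree-3 polynomial uniquely.
Write q(n) = an^3 + bn^2 + cn + d. Substituting each data point gives a linear system:
  a + b + c + d = -13
  8a + 4b + 2c + d = -40
  729a + 81b + 9c + d = -2805
  1000a + 100b + 10c + d = -3856
Solving the system yields a = -4, b = 2, c = -5, d = -6.
So q(n) = -4n³ + 2n² - 5n - 6.
Then q(7) = -1315.

-1315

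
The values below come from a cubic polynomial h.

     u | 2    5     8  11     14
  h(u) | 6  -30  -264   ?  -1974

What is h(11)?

On equispaced nodes a degree-3 polynomial has vanishing fourth forward difference, so
  h(2) - 4·h(5) + 6·h(8) - 4·h(11) + h(14) = 0.
Substituting the known values and solving for h(11):
  -4·h(11) = 3432
  h(11) = -858.

-858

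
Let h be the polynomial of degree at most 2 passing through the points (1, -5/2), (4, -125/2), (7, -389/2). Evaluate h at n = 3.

Using the Lagrange interpolation formula with nodes 1, 4, 7:
  L_0(n) = (n - 4)(n - 7) / 18
  L_1(n) = (n - 1)(n - 7) / -9
  L_2(n) = (n - 1)(n - 4) / 18
Then h(n) = -5/2·L_0(n) - 125/2·L_1(n) - 389/2·L_2(n).
Expanding and collecting terms gives h(n) = -4n^2 + 3/2.
Evaluating at n = 3: h(3) = -69/2.

-69/2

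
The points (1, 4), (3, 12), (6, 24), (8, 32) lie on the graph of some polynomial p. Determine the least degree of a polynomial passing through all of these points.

1

Divided differences on the nodes 1, 3, 6, 8:
  order 0: 4  12  24  32
  order 1: 4  4  4
  order 2: 0  0
  order 3: 0
The order-1 divided differences are all 4 (nonzero) and every higher order vanishes, so the data lies on a polynomial of degree exactly 1.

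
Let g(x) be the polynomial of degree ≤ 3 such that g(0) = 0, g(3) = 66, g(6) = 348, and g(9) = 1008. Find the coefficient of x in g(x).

4

Write g(x) = ax^3 + bx^2 + cx + d. Substituting each data point gives a linear system:
  d = 0
  27a + 9b + 3c + d = 66
  216a + 36b + 6c + d = 348
  729a + 81b + 9c + d = 1008
Solving the system yields a = 1, b = 3, c = 4, d = 0.
So g(x) = x^3 + 3x^2 + 4x.
The coefficient of x is 4.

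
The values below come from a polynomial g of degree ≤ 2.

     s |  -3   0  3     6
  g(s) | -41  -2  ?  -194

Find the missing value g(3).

-53

On equispaced nodes a degree-2 polynomial has vanishing third forward difference, so
  - g(-3) + 3·g(0) - 3·g(3) + g(6) = 0.
Substituting the known values and solving for g(3):
  -3·g(3) = 159
  g(3) = -53.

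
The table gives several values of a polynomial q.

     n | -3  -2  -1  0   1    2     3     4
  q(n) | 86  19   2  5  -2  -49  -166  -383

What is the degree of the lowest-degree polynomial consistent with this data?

Forward differences of the values at n = -3, -2, -1, 0, 1, 2, 3, 4:
  q  : 86  19  2  5  -2  -49  -166  -383
  Δ  : -67  -17  3  -7  -47  -117  -217
  Δ^2: 50  20  -10  -40  -70  -100
  Δ^3: -30  -30  -30  -30  -30
  Δ^4: 0  0  0  0
  Δ^5: 0  0  0
  Δ^6: 0  0
  Δ^7: 0
The third differences are constant (-30) and nonzero, while all higher differences vanish, so the minimal degree is 3.

3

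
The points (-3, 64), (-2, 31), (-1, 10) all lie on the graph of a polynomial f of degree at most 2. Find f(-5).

166

Forward differences of the values at u = -3, -2, -1:
  f  : 64  31  10
  Δ  : -33  -21
  Δ^2: 12
The second differences are constant, confirming degree 2.
Interpolating (Newton forward form) and evaluating at u = -5 gives f(-5) = 166.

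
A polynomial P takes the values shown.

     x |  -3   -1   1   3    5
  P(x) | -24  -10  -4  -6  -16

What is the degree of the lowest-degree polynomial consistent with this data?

Forward differences of the values at x = -3, -1, 1, 3, 5:
  P  : -24  -10  -4  -6  -16
  Δ  : 14  6  -2  -10
  Δ^2: -8  -8  -8
  Δ^3: 0  0
  Δ^4: 0
The second differences are constant (-8) and nonzero, while all higher differences vanish, so the minimal degree is 2.

2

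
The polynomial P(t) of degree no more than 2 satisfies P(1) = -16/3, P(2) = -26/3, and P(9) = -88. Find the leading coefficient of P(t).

Write P(t) = at^2 + bt + c. Substituting each data point gives a linear system:
  a + b + c = -16/3
  4a + 2b + c = -26/3
  81a + 9b + c = -88
Solving the system yields a = -1, b = -1/3, c = -4.
So P(t) = -t² - (1/3)t - 4.
The leading coefficient is -1.

-1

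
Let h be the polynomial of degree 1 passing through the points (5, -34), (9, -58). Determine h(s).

Write h(s) = as + b. Substituting each data point gives a linear system:
  5a + b = -34
  9a + b = -58
Solving the system yields a = -6, b = -4.
So h(s) = -6s - 4.
Check: h(9) = -58. ✓

h(s) = -6s - 4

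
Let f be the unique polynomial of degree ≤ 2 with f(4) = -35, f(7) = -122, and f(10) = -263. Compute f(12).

-387

Forward differences of the values at n = 4, 7, 10:
  f  : -35  -122  -263
  Δ  : -87  -141
  Δ^2: -54
The second differences are constant, confirming degree 2.
Interpolating (Newton forward form) and evaluating at n = 12 gives f(12) = -387.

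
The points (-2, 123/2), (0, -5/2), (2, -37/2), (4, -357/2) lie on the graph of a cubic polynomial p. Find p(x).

Using the Lagrange interpolation formula with nodes -2, 0, 2, 4:
  L_0(x) = x(x - 2)(x - 4) / -48
  L_1(x) = (x + 2)(x - 2)(x - 4) / 16
  L_2(x) = (x + 2)x(x - 4) / -16
  L_3(x) = (x + 2)x(x - 2) / 48
Then p(x) = 123/2·L_0(x) - 5/2·L_1(x) - 37/2·L_2(x) - 357/2·L_3(x).
Expanding and collecting terms gives p(x) = -4x³ + 6x² - 4x - 5/2.
Check: p(0) = -5/2. ✓

p(x) = -4x^3 + 6x^2 - 4x - 5/2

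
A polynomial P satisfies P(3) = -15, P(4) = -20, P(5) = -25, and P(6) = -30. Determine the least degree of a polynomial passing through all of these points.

Forward differences of the values at t = 3, 4, 5, 6:
  P  : -15  -20  -25  -30
  Δ  : -5  -5  -5
  Δ^2: 0  0
  Δ^3: 0
The first differences are constant (-5) and nonzero, while all higher differences vanish, so the minimal degree is 1.

1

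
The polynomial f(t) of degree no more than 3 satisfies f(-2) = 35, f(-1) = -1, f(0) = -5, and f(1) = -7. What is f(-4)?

Using the Lagrange interpolation formula with nodes -2, -1, 0, 1:
  L_0(t) = (t + 1)t(t - 1) / -6
  L_1(t) = (t + 2)t(t - 1) / 2
  L_2(t) = (t + 2)(t + 1)(t - 1) / -2
  L_3(t) = (t + 2)(t + 1)t / 6
Then f(t) = 35·L_0(t) - 1·L_1(t) - 5·L_2(t) - 7·L_3(t).
Expanding and collecting terms gives f(t) = -5t^3 + t^2 + 2t - 5.
Evaluating at t = -4: f(-4) = 323.

323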